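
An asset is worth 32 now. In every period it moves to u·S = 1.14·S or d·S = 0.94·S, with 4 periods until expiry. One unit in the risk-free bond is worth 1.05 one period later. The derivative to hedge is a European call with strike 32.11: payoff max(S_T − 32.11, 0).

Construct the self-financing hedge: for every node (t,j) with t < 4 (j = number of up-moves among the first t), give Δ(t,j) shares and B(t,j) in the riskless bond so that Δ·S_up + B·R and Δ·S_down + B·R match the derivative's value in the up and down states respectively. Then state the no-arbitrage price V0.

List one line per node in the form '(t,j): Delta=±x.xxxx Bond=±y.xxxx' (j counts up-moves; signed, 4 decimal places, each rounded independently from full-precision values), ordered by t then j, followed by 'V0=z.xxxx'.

The replicating-portfolio and risk-neutral prices coincide; use p* = (1.05−0.94)/(1.14−0.94) = 0.5500 for the latter.
Payoff layer (t=4): V(4,0)=0.0000, V(4,1)=0.0000, V(4,2)=4.6364, V(4,3)=12.4548, V(4,4)=21.9367
Node (3,0) S=26.5787: V=(p*·0.0000+(1−p*)·0.0000)/1.05=0.0000; Δ=(0.0000−0.0000)/(30.2997−24.9840)=0.0000; B=V−Δ·S=0.0000
Node (3,1) S=32.2337: V=(p*·4.6364+(1−p*)·0.0000)/1.05=2.4286; Δ=(4.6364−0.0000)/(36.7464−30.2997)=0.7192; B=V−Δ·S=-20.7536
Node (3,2) S=39.0920: V=(p*·12.4548+(1−p*)·4.6364)/1.05=8.5110; Δ=(12.4548−4.6364)/(44.5648−36.7464)=1.0000; B=V−Δ·S=-30.5810
Node (3,3) S=47.4094: V=(p*·21.9367+(1−p*)·12.4548)/1.05=16.8285; Δ=(21.9367−12.4548)/(54.0467−44.5648)=1.0000; B=V−Δ·S=-30.5810
Node (2,0) S=28.2752: V=(p*·2.4286+(1−p*)·0.0000)/1.05=1.2721; Δ=(2.4286−0.0000)/(32.2337−26.5787)=0.4295; B=V−Δ·S=-10.8710
Node (2,1) S=34.2912: V=(p*·8.5110+(1−p*)·2.4286)/1.05=5.4990; Δ=(8.5110−2.4286)/(39.0920−32.2337)=0.8869; B=V−Δ·S=-24.9130
Node (2,2) S=41.5872: V=(p*·16.8285+(1−p*)·8.5110)/1.05=12.4625; Δ=(16.8285−8.5110)/(47.4094−39.0920)=1.0000; B=V−Δ·S=-29.1247
Node (1,0) S=30.0800: V=(p*·5.4990+(1−p*)·1.2721)/1.05=3.4256; Δ=(5.4990−1.2721)/(34.2912−28.2752)=0.7026; B=V−Δ·S=-17.7086
Node (1,1) S=36.4800: V=(p*·12.4625+(1−p*)·5.4990)/1.05=8.8847; Δ=(12.4625−5.4990)/(41.5872−34.2912)=0.9544; B=V−Δ·S=-25.9328
Node (0,0) S=32.0000: V=(p*·8.8847+(1−p*)·3.4256)/1.05=6.1220; Δ=(8.8847−3.4256)/(36.4800−30.0800)=0.8530; B=V−Δ·S=-21.1733
Each (Δ,B) replicates both successor values, so the strategy is self-financing and V0 is arbitrage-free.

(0,0): Delta=0.8530 Bond=-21.1733
(1,0): Delta=0.7026 Bond=-17.7086
(1,1): Delta=0.9544 Bond=-25.9328
(2,0): Delta=0.4295 Bond=-10.8710
(2,1): Delta=0.8869 Bond=-24.9130
(2,2): Delta=1.0000 Bond=-29.1247
(3,0): Delta=0.0000 Bond=0.0000
(3,1): Delta=0.7192 Bond=-20.7536
(3,2): Delta=1.0000 Bond=-30.5810
(3,3): Delta=1.0000 Bond=-30.5810
V0=6.1220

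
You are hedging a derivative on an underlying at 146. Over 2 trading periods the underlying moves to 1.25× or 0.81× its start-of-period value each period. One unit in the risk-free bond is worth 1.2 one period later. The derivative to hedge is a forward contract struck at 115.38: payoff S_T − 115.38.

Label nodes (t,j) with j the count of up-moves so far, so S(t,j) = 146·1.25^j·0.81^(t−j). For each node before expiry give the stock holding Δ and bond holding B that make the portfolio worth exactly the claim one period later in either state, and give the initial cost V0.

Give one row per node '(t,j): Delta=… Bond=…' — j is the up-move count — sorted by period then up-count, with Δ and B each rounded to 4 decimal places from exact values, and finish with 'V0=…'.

Risk-neutral probability p* = (R−d)/(u−d) = (1.2−0.81)/(1.25−0.81) = 0.8864.
Terminal values V(2,·): V(2,0)=-19.5894, V(2,1)=32.4450, V(2,2)=112.7450
Node (1,0) S=118.2600: V=(p*·32.4450+(1−p*)·-19.5894)/1.2=22.1100; Δ=(32.4450−-19.5894)/(147.8250−95.7906)=1.0000; B=V−Δ·S=-96.1500
Node (1,1) S=182.5000: V=(p*·112.7450+(1−p*)·32.4450)/1.2=86.3500; Δ=(112.7450−32.4450)/(228.1250−147.8250)=1.0000; B=V−Δ·S=-96.1500
Node (0,0) S=146.0000: V=(p*·86.3500+(1−p*)·22.1100)/1.2=65.8750; Δ=(86.3500−22.1100)/(182.5000−118.2600)=1.0000; B=V−Δ·S=-80.1250
Each (Δ,B) replicates both successor values, so the strategy is self-financing and V0 is arbitrage-free.

(0,0): Delta=1.0000 Bond=-80.1250
(1,0): Delta=1.0000 Bond=-96.1500
(1,1): Delta=1.0000 Bond=-96.1500
V0=65.8750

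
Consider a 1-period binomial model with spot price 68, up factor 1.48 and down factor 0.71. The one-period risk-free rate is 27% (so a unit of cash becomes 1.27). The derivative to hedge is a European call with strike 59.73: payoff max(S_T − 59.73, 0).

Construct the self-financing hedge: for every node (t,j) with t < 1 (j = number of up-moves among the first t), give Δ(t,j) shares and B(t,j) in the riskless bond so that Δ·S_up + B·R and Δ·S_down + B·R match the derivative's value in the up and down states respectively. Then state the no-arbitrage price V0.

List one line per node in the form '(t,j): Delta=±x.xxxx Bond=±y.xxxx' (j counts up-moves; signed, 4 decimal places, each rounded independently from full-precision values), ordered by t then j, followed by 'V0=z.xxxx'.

No-arbitrage ⇒ martingale measure with p* = (R−d)/(u−d) = 0.7273.
At expiry t=1: V(1,0)=0.0000, V(1,1)=40.9100
(0,0): S=68.0000. Δ = (V_up−V_dn)/(S_up−S_dn) = (40.9100−0.0000)/(100.6400−48.2800) = 0.7813. V = [p*·40.9100 + (1−p*)·0.0000]/1.27 = 23.4273. B = V − Δ·S = -29.7025.
Check: Δ(0,0)·S0 + B(0,0) = 23.4273 = V0.

(0,0): Delta=0.7813 Bond=-29.7025
V0=23.4273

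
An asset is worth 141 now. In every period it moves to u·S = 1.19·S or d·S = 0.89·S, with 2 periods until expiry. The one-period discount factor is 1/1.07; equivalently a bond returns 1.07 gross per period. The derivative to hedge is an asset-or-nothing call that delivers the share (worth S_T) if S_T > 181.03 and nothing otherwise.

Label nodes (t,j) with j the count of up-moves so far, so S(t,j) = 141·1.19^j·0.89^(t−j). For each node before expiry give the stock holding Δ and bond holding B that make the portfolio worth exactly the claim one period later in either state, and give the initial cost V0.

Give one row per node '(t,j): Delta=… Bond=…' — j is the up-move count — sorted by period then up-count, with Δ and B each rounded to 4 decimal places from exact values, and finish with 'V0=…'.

No-arbitrage ⇒ martingale measure with p* = (R−d)/(u−d) = 0.6000.
Terminal values V(2,·): V(2,0)=0.0000, V(2,1)=0.0000, V(2,2)=199.6701
(1,0): S=125.4900. Δ = (V_up−V_dn)/(S_up−S_dn) = (0.0000−0.0000)/(149.3331−111.6861) = 0.0000. V = [p*·0.0000 + (1−p*)·0.0000]/1.07 = 0.0000. B = V − Δ·S = 0.0000.
(1,1): S=167.7900. Δ = (V_up−V_dn)/(S_up−S_dn) = (199.6701−0.0000)/(199.6701−149.3331) = 3.9667. V = [p*·199.6701 + (1−p*)·0.0000]/1.07 = 111.9645. B = V − Δ·S = -553.6025.
(0,0): S=141.0000. Δ = (V_up−V_dn)/(S_up−S_dn) = (111.9645−0.0000)/(167.7900−125.4900) = 2.6469. V = [p*·111.9645 + (1−p*)·0.0000]/1.07 = 62.7839. B = V − Δ·S = -310.4313.
Root portfolio cost Δ·141+B reproduces V0=62.7839.

(0,0): Delta=2.6469 Bond=-310.4313
(1,0): Delta=0.0000 Bond=0.0000
(1,1): Delta=3.9667 Bond=-553.6025
V0=62.7839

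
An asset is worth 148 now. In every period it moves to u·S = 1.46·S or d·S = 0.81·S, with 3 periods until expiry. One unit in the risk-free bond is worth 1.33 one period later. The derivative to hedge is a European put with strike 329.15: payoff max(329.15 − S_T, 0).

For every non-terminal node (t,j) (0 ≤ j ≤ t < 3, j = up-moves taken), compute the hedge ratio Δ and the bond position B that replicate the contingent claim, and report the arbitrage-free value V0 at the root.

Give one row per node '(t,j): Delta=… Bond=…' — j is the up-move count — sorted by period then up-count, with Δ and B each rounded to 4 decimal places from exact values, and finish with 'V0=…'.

No-arbitrage ⇒ martingale measure with p* = (R−d)/(u−d) = 0.8000.
Terminal payoffs: V(3,0)=250.4967, V(3,1)=187.3799, V(3,2)=73.6138, V(3,3)=0.0000
  t=2,j=0: stock 97.1028 → up 141.7701 (V=187.3799), down 78.6533 (V=250.4967). Price 150.3784; hedge Δ=-1.0000, bond B=247.4812.
  t=2,j=1: stock 175.0248 → up 255.5362 (V=73.6138), down 141.7701 (V=187.3799). Price 72.4564; hedge Δ=-1.0000, bond B=247.4812.
  t=2,j=2: stock 315.4768 → up 460.5961 (V=0.0000), down 255.5362 (V=73.6138). Price 11.0697; hedge Δ=-0.3590, bond B=124.3217.
  t=1,j=0: stock 119.8800 → up 175.0248 (V=72.4564), down 97.1028 (V=150.3784). Price 66.1961; hedge Δ=-1.0000, bond B=186.0761.
  t=1,j=1: stock 216.0800 → up 315.4768 (V=11.0697), down 175.0248 (V=72.4564). Price 17.5542; hedge Δ=-0.4371, bond B=111.9952.
  t=0,j=0: stock 148.0000 → up 216.0800 (V=17.5542), down 119.8800 (V=66.1961). Price 20.5132; hedge Δ=-0.5056, bond B=95.3469.
Self-financing check: at every node Δ·S+B equals the discounted successor values.

(0,0): Delta=-0.5056 Bond=95.3469
(1,0): Delta=-1.0000 Bond=186.0761
(1,1): Delta=-0.4371 Bond=111.9952
(2,0): Delta=-1.0000 Bond=247.4812
(2,1): Delta=-1.0000 Bond=247.4812
(2,2): Delta=-0.3590 Bond=124.3217
V0=20.5132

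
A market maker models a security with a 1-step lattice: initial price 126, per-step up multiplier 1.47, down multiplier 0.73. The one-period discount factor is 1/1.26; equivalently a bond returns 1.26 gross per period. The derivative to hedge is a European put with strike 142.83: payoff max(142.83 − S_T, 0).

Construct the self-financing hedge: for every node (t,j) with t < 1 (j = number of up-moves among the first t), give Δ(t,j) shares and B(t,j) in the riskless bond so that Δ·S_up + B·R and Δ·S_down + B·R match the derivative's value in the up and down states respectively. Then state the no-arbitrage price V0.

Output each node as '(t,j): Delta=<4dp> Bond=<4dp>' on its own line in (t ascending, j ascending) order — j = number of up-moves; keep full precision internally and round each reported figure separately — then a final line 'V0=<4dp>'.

(0,0): Delta=-0.5454 Bond=80.1689
V0=11.4527

Risk-neutral probability p* = (R−d)/(u−d) = (1.26−0.73)/(1.47−0.73) = 0.7162.
Payoff layer (t=1): V(1,0)=50.8500, V(1,1)=0.0000
Node (0,0) S=126.0000: V=(p*·0.0000+(1−p*)·50.8500)/1.26=11.4527; Δ=(0.0000−50.8500)/(185.2200−91.9800)=-0.5454; B=V−Δ·S=80.1689
The time-0 hedge costs 11.4527, which is the no-arbitrage price.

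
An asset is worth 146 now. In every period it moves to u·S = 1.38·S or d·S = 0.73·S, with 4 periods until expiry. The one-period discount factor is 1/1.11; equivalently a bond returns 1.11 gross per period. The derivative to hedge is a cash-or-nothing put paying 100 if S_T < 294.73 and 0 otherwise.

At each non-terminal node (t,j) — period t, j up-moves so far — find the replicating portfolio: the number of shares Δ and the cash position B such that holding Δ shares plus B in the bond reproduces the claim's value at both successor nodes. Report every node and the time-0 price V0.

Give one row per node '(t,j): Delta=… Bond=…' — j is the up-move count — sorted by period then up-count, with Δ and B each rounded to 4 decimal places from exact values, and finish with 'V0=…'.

(0,0): Delta=-0.1539 Bond=80.6549
(1,0): Delta=0.0000 Bond=73.1191
(1,1): Delta=-0.2118 Bond=101.1852
(2,0): Delta=0.0000 Bond=81.1622
(2,1): Delta=0.0000 Bond=81.1622
(2,2): Delta=-0.2914 Bond=134.4508
(3,0): Delta=0.0000 Bond=90.0901
(3,1): Delta=0.0000 Bond=90.0901
(3,2): Delta=0.0000 Bond=90.0901
(3,3): Delta=-0.4010 Bond=191.2682
V0=58.1784

Since d<R<u, set p* = (R−d)/(u−d) = 0.5846; price each node as the discounted p*-expectation of its children.
Terminal payoffs: V(4,0)=100.0000, V(4,1)=100.0000, V(4,2)=100.0000, V(4,3)=100.0000, V(4,4)=0.0000
  t=3,j=0: stock 56.7965 → up 78.3791 (V=100.0000), down 41.4614 (V=100.0000). Price 90.0901; hedge Δ=0.0000, bond B=90.0901.
  t=3,j=1: stock 107.3687 → up 148.1688 (V=100.0000), down 78.3791 (V=100.0000). Price 90.0901; hedge Δ=0.0000, bond B=90.0901.
  t=3,j=2: stock 202.9710 → up 280.0999 (V=100.0000), down 148.1688 (V=100.0000). Price 90.0901; hedge Δ=0.0000, bond B=90.0901.
  t=3,j=3: stock 383.6985 → up 529.5039 (V=0.0000), down 280.0999 (V=100.0000). Price 37.4220; hedge Δ=-0.4010, bond B=191.2682.
  t=2,j=0: stock 77.8034 → up 107.3687 (V=90.0901), down 56.7965 (V=90.0901). Price 81.1622; hedge Δ=0.0000, bond B=81.1622.
  t=2,j=1: stock 147.0804 → up 202.9710 (V=90.0901), down 107.3687 (V=90.0901). Price 81.1622; hedge Δ=0.0000, bond B=81.1622.
  t=2,j=2: stock 278.0424 → up 383.6985 (V=37.4220), down 202.9710 (V=90.0901). Price 53.4230; hedge Δ=-0.2914, bond B=134.4508.
  t=1,j=0: stock 106.5800 → up 147.0804 (V=81.1622), down 77.8034 (V=81.1622). Price 73.1191; hedge Δ=0.0000, bond B=73.1191.
  t=1,j=1: stock 201.4800 → up 278.0424 (V=53.4230), down 147.0804 (V=81.1622). Price 58.5094; hedge Δ=-0.2118, bond B=101.1852.
  t=0,j=0: stock 146.0000 → up 201.4800 (V=58.5094), down 106.5800 (V=73.1191). Price 58.1784; hedge Δ=-0.1539, bond B=80.6549.
The time-0 hedge costs 58.1784, which is the no-arbitrage price.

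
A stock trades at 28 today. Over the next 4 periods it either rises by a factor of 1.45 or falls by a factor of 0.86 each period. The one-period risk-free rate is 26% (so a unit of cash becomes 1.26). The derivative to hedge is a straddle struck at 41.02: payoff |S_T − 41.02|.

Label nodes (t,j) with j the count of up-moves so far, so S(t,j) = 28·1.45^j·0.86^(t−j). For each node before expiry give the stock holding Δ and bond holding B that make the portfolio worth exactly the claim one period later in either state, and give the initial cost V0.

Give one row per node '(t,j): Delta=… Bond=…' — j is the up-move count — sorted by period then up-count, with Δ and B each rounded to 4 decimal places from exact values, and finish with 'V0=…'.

(0,0): Delta=0.7848 Bond=-8.9370
(1,0): Delta=0.3150 Bond=0.0515
(1,1): Delta=0.9171 Bond=-16.6338
(2,0): Delta=-0.7780 Bond=22.7002
(2,1): Delta=0.6229 Bond=-10.6868
(2,2): Delta=1.0000 Bond=-25.8377
(3,0): Delta=-1.0000 Bond=32.5556
(3,1): Delta=-0.7155 Bond=26.7245
(3,2): Delta=1.0000 Bond=-32.5556
(3,3): Delta=1.0000 Bond=-32.5556
V0=13.0367

The replicating-portfolio and risk-neutral prices coincide; use p* = (1.26−0.86)/(1.45−0.86) = 0.6780 for the latter.
Payoff layer (t=4): V(4,0)=25.7038, V(4,1)=15.1961, V(4,2)=2.5203, V(4,3)=32.3909, V(4,4)=82.7542
(3,0): S=17.8096. Δ = (V_up−V_dn)/(S_up−S_dn) = (15.1961−25.7038)/(25.8239−15.3162) = -1.0000. V = [p*·15.1961 + (1−p*)·25.7038]/1.26 = 14.7460. B = V − Δ·S = 32.5556.
(3,1): S=30.0278. Δ = (V_up−V_dn)/(S_up−S_dn) = (2.5203−15.1961)/(43.5403−25.8239) = -0.7155. V = [p*·2.5203 + (1−p*)·15.1961]/1.26 = 5.2399. B = V − Δ·S = 26.7245.
(3,2): S=50.6282. Δ = (V_up−V_dn)/(S_up−S_dn) = (32.3909−2.5203)/(73.4109−43.5403) = 1.0000. V = [p*·32.3909 + (1−p*)·2.5203]/1.26 = 18.0726. B = V − Δ·S = -32.5556.
(3,3): S=85.3615. Δ = (V_up−V_dn)/(S_up−S_dn) = (82.7542−32.3909)/(123.7742−73.4109) = 1.0000. V = [p*·82.7542 + (1−p*)·32.3909]/1.26 = 52.8059. B = V − Δ·S = -32.5556.
(2,0): S=20.7088. Δ = (V_up−V_dn)/(S_up−S_dn) = (5.2399−14.7460)/(30.0278−17.8096) = -0.7780. V = [p*·5.2399 + (1−p*)·14.7460]/1.26 = 6.5883. B = V − Δ·S = 22.7002.
(2,1): S=34.9160. Δ = (V_up−V_dn)/(S_up−S_dn) = (18.0726−5.2399)/(50.6282−30.0278) = 0.6229. V = [p*·18.0726 + (1−p*)·5.2399]/1.26 = 11.0636. B = V − Δ·S = -10.6868.
(2,2): S=58.8700. Δ = (V_up−V_dn)/(S_up−S_dn) = (52.8059−18.0726)/(85.3615−50.6282) = 1.0000. V = [p*·52.8059 + (1−p*)·18.0726]/1.26 = 33.0323. B = V − Δ·S = -25.8377.
(1,0): S=24.0800. Δ = (V_up−V_dn)/(S_up−S_dn) = (11.0636−6.5883)/(34.9160−20.7088) = 0.3150. V = [p*·11.0636 + (1−p*)·6.5883]/1.26 = 7.6368. B = V − Δ·S = 0.0515.
(1,1): S=40.6000. Δ = (V_up−V_dn)/(S_up−S_dn) = (33.0323−11.0636)/(58.8700−34.9160) = 0.9171. V = [p*·33.0323 + (1−p*)·11.0636]/1.26 = 20.6013. B = V − Δ·S = -16.6338.
(0,0): S=28.0000. Δ = (V_up−V_dn)/(S_up−S_dn) = (20.6013−7.6368)/(40.6000−24.0800) = 0.7848. V = [p*·20.6013 + (1−p*)·7.6368]/1.26 = 13.0367. B = V − Δ·S = -8.9370.
The time-0 hedge costs 13.0367, which is the no-arbitrage price.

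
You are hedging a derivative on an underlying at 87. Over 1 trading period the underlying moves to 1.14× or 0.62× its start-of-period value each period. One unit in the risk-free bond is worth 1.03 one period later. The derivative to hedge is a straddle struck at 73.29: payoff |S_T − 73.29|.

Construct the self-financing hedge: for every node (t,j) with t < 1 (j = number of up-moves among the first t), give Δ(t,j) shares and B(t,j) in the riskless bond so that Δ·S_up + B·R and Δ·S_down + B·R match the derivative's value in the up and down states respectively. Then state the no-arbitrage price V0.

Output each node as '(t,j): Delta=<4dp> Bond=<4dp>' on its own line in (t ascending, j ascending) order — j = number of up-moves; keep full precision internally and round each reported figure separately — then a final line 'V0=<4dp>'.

(0,0): Delta=0.1446 Bond=11.2158
V0=23.7928

Risk-neutral probability p* = (R−d)/(u−d) = (1.03−0.62)/(1.14−0.62) = 0.7885.
Terminal values V(1,·): V(1,0)=19.3500, V(1,1)=25.8900
  t=0,j=0: stock 87.0000 → up 99.1800 (V=25.8900), down 53.9400 (V=19.3500). Price 23.7928; hedge Δ=0.1446, bond B=11.2158.
Root portfolio cost Δ·87+B reproduces V0=23.7928.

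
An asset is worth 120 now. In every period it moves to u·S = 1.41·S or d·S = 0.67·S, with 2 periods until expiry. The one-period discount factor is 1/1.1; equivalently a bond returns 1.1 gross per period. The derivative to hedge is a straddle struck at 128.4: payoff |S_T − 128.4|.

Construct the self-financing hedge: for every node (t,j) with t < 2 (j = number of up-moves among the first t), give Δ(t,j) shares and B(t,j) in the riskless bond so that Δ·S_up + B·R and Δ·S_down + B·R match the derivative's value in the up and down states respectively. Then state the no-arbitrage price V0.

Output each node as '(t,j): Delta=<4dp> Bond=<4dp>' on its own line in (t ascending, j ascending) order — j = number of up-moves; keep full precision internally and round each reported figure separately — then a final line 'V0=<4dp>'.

No-arbitrage ⇒ martingale measure with p* = (R−d)/(u−d) = 0.5811.
Terminal values V(2,·): V(2,0)=74.5320, V(2,1)=15.0360, V(2,2)=110.1720
(1,0): S=80.4000. Δ = (V_up−V_dn)/(S_up−S_dn) = (15.0360−74.5320)/(113.3640−53.8680) = -1.0000. V = [p*·15.0360 + (1−p*)·74.5320]/1.1 = 36.3273. B = V − Δ·S = 116.7273.
(1,1): S=169.2000. Δ = (V_up−V_dn)/(S_up−S_dn) = (110.1720−15.0360)/(238.5720−113.3640) = 0.7598. V = [p*·110.1720 + (1−p*)·15.0360]/1.1 = 63.9252. B = V − Δ·S = -64.6370.
(0,0): S=120.0000. Δ = (V_up−V_dn)/(S_up−S_dn) = (63.9252−36.3273)/(169.2000−80.4000) = 0.3108. V = [p*·63.9252 + (1−p*)·36.3273]/1.1 = 47.6036. B = V − Δ·S = 10.3090.
Each (Δ,B) replicates both successor values, so the strategy is self-financing and V0 is arbitrage-free.

(0,0): Delta=0.3108 Bond=10.3090
(1,0): Delta=-1.0000 Bond=116.7273
(1,1): Delta=0.7598 Bond=-64.6370
V0=47.6036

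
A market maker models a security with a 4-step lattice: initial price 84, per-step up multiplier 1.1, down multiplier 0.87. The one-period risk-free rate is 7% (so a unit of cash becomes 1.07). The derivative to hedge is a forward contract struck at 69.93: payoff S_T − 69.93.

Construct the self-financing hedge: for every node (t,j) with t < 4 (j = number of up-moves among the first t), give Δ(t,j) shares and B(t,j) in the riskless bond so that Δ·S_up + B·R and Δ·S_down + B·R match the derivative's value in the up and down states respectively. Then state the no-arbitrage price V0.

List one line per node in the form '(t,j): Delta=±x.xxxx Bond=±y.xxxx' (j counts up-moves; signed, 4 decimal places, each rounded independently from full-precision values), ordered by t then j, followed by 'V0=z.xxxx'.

(0,0): Delta=1.0000 Bond=-53.3493
(1,0): Delta=1.0000 Bond=-57.0837
(1,1): Delta=1.0000 Bond=-57.0837
(2,0): Delta=1.0000 Bond=-61.0796
(2,1): Delta=1.0000 Bond=-61.0796
(2,2): Delta=1.0000 Bond=-61.0796
(3,0): Delta=1.0000 Bond=-65.3551
(3,1): Delta=1.0000 Bond=-65.3551
(3,2): Delta=1.0000 Bond=-65.3551
(3,3): Delta=1.0000 Bond=-65.3551
V0=30.6507

No-arbitrage ⇒ martingale measure with p* = (R−d)/(u−d) = 0.8696.
Payoff layer (t=4): V(4,0)=-21.8066, V(4,1)=-9.0843, V(4,2)=7.0013, V(4,3)=27.3395, V(4,4)=53.0544
Node (3,0) S=55.3143: V=(p*·-9.0843+(1−p*)·-21.8066)/1.07=-10.0409; Δ=(-9.0843−-21.8066)/(60.8457−48.1234)=1.0000; B=V−Δ·S=-65.3551
Node (3,1) S=69.9376: V=(p*·7.0013+(1−p*)·-9.0843)/1.07=4.5824; Δ=(7.0013−-9.0843)/(76.9313−60.8457)=1.0000; B=V−Δ·S=-65.3551
Node (3,2) S=88.4268: V=(p*·27.3395+(1−p*)·7.0013)/1.07=23.0717; Δ=(27.3395−7.0013)/(97.2695−76.9313)=1.0000; B=V−Δ·S=-65.3551
Node (3,3) S=111.8040: V=(p*·53.0544+(1−p*)·27.3395)/1.07=46.4489; Δ=(53.0544−27.3395)/(122.9844−97.2695)=1.0000; B=V−Δ·S=-65.3551
Node (2,0) S=63.5796: V=(p*·4.5824+(1−p*)·-10.0409)/1.07=2.5000; Δ=(4.5824−-10.0409)/(69.9376−55.3143)=1.0000; B=V−Δ·S=-61.0796
Node (2,1) S=80.3880: V=(p*·23.0717+(1−p*)·4.5824)/1.07=19.3084; Δ=(23.0717−4.5824)/(88.4268−69.9376)=1.0000; B=V−Δ·S=-61.0796
Node (2,2) S=101.6400: V=(p*·46.4489+(1−p*)·23.0717)/1.07=40.5604; Δ=(46.4489−23.0717)/(111.8040−88.4268)=1.0000; B=V−Δ·S=-61.0796
Node (1,0) S=73.0800: V=(p*·19.3084+(1−p*)·2.5000)/1.07=15.9963; Δ=(19.3084−2.5000)/(80.3880−63.5796)=1.0000; B=V−Δ·S=-57.0837
Node (1,1) S=92.4000: V=(p*·40.5604+(1−p*)·19.3084)/1.07=35.3163; Δ=(40.5604−19.3084)/(101.6400−80.3880)=1.0000; B=V−Δ·S=-57.0837
Node (0,0) S=84.0000: V=(p*·35.3163+(1−p*)·15.9963)/1.07=30.6507; Δ=(35.3163−15.9963)/(92.4000−73.0800)=1.0000; B=V−Δ·S=-53.3493
The time-0 hedge costs 30.6507, which is the no-arbitrage price.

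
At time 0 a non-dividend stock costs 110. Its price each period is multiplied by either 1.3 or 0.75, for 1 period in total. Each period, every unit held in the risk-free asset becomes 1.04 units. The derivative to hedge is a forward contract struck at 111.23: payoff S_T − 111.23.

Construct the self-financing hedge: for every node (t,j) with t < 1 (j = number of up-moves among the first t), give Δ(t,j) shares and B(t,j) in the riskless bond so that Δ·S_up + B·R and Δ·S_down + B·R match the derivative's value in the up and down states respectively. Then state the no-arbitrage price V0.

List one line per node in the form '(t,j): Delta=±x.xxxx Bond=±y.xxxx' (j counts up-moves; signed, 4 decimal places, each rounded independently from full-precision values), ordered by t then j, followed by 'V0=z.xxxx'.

The replicating-portfolio and risk-neutral prices coincide; use p* = (1.04−0.75)/(1.3−0.75) = 0.5273 for the latter.
Payoff layer (t=1): V(1,0)=-28.7300, V(1,1)=31.7700
(0,0): S=110.0000. Δ = (V_up−V_dn)/(S_up−S_dn) = (31.7700−-28.7300)/(143.0000−82.5000) = 1.0000. V = [p*·31.7700 + (1−p*)·-28.7300]/1.04 = 3.0481. B = V − Δ·S = -106.9519.
Self-financing check: at every node Δ·S+B equals the discounted successor values.

(0,0): Delta=1.0000 Bond=-106.9519
V0=3.0481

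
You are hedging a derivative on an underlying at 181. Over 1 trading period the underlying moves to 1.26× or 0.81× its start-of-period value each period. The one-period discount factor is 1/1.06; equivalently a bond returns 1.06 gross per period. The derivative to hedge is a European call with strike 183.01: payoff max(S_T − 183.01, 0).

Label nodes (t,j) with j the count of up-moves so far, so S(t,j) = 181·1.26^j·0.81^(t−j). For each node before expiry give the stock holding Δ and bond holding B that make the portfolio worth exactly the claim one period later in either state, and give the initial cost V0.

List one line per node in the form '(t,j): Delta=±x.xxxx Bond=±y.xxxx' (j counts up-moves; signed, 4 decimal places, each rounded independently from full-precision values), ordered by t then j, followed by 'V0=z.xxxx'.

(0,0): Delta=0.5531 Bond=-76.5000
V0=23.6111

Since d<R<u, set p* = (R−d)/(u−d) = 0.5556; price each node as the discounted p*-expectation of its children.
Payoff layer (t=1): V(1,0)=0.0000, V(1,1)=45.0500
  t=0,j=0: stock 181.0000 → up 228.0600 (V=45.0500), down 146.6100 (V=0.0000). Price 23.6111; hedge Δ=0.5531, bond B=-76.5000.
Root portfolio cost Δ·181+B reproduces V0=23.6111.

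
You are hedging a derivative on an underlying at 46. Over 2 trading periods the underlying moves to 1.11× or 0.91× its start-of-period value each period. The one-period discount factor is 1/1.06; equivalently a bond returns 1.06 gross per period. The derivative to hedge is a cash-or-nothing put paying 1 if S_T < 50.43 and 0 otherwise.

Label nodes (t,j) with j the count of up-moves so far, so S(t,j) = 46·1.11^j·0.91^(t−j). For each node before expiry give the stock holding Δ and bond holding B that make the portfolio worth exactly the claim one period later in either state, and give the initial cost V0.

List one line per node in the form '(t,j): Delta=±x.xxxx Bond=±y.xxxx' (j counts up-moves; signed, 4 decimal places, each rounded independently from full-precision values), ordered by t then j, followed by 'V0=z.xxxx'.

(0,0): Delta=-0.0769 Bond=3.9271
(1,0): Delta=0.0000 Bond=0.9434
(1,1): Delta=-0.0979 Bond=5.2358
V0=0.3894

No-arbitrage ⇒ martingale measure with p* = (R−d)/(u−d) = 0.7500.
At expiry t=2: V(2,0)=1.0000, V(2,1)=1.0000, V(2,2)=0.0000
Node (1,0) S=41.8600: V=(p*·1.0000+(1−p*)·1.0000)/1.06=0.9434; Δ=(1.0000−1.0000)/(46.4646−38.0926)=0.0000; B=V−Δ·S=0.9434
Node (1,1) S=51.0600: V=(p*·0.0000+(1−p*)·1.0000)/1.06=0.2358; Δ=(0.0000−1.0000)/(56.6766−46.4646)=-0.0979; B=V−Δ·S=5.2358
Node (0,0) S=46.0000: V=(p*·0.2358+(1−p*)·0.9434)/1.06=0.3894; Δ=(0.2358−0.9434)/(51.0600−41.8600)=-0.0769; B=V−Δ·S=3.9271
Root portfolio cost Δ·46+B reproduces V0=0.3894.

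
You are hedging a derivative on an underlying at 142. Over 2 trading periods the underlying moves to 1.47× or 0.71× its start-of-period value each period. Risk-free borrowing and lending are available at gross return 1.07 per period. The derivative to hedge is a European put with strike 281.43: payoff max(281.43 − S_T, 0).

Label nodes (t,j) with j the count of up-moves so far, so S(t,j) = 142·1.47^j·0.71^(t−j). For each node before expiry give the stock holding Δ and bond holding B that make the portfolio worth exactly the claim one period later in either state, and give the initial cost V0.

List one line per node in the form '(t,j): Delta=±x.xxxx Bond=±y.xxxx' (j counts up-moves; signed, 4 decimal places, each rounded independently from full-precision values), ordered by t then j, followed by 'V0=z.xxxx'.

(0,0): Delta=-0.8957 Bond=235.9875
(1,0): Delta=-1.0000 Bond=263.0187
(1,1): Delta=-0.8398 Bond=240.8266
V0=108.7932

No-arbitrage ⇒ martingale measure with p* = (R−d)/(u−d) = 0.4737.
At expiry t=2: V(2,0)=209.8478, V(2,1)=133.2246, V(2,2)=0.0000
Node (1,0) S=100.8200: V=(p*·133.2246+(1−p*)·209.8478)/1.07=162.1987; Δ=(133.2246−209.8478)/(148.2054−71.5822)=-1.0000; B=V−Δ·S=263.0187
Node (1,1) S=208.7400: V=(p*·0.0000+(1−p*)·133.2246)/1.07=65.5310; Δ=(0.0000−133.2246)/(306.8478−148.2054)=-0.8398; B=V−Δ·S=240.8266
Node (0,0) S=142.0000: V=(p*·65.5310+(1−p*)·162.1987)/1.07=108.7932; Δ=(65.5310−162.1987)/(208.7400−100.8200)=-0.8957; B=V−Δ·S=235.9875
Check: Δ(0,0)·S0 + B(0,0) = 108.7932 = V0.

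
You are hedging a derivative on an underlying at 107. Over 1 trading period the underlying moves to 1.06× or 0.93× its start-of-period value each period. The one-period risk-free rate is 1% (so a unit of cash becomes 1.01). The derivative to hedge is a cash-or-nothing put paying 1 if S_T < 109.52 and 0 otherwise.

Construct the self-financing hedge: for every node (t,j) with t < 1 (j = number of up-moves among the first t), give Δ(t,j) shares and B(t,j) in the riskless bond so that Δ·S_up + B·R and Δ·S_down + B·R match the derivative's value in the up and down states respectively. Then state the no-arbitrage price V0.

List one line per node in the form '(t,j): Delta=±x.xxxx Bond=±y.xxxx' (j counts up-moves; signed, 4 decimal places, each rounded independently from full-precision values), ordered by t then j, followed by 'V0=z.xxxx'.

(0,0): Delta=-0.0719 Bond=8.0731
V0=0.3808

No-arbitrage ⇒ martingale measure with p* = (R−d)/(u−d) = 0.6154.
At expiry t=1: V(1,0)=1.0000, V(1,1)=0.0000
(0,0): S=107.0000. Δ = (V_up−V_dn)/(S_up−S_dn) = (0.0000−1.0000)/(113.4200−99.5100) = -0.0719. V = [p*·0.0000 + (1−p*)·1.0000]/1.01 = 0.3808. B = V − Δ·S = 8.0731.
Check: Δ(0,0)·S0 + B(0,0) = 0.3808 = V0.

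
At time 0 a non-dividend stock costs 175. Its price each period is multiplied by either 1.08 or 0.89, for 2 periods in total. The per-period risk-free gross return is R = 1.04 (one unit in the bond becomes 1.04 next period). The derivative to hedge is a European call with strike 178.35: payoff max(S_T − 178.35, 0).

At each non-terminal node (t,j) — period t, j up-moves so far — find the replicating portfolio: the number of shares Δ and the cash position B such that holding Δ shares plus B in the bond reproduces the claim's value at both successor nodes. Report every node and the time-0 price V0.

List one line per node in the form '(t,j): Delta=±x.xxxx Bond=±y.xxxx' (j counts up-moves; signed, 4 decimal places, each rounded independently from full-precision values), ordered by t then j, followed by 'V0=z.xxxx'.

(0,0): Delta=0.5883 Bond=-88.1093
(1,0): Delta=0.0000 Bond=0.0000
(1,1): Delta=0.7176 Bond=-116.0693
V0=14.8499

The replicating-portfolio and risk-neutral prices coincide; use p* = (1.04−0.89)/(1.08−0.89) = 0.7895 for the latter.
Payoff layer (t=2): V(2,0)=0.0000, V(2,1)=0.0000, V(2,2)=25.7700
(1,0): S=155.7500. Δ = (V_up−V_dn)/(S_up−S_dn) = (0.0000−0.0000)/(168.2100−138.6175) = 0.0000. V = [p*·0.0000 + (1−p*)·0.0000]/1.04 = 0.0000. B = V − Δ·S = 0.0000.
(1,1): S=189.0000. Δ = (V_up−V_dn)/(S_up−S_dn) = (25.7700−0.0000)/(204.1200−168.2100) = 0.7176. V = [p*·25.7700 + (1−p*)·0.0000]/1.04 = 19.5622. B = V − Δ·S = -116.0693.
(0,0): S=175.0000. Δ = (V_up−V_dn)/(S_up−S_dn) = (19.5622−0.0000)/(189.0000−155.7500) = 0.5883. V = [p*·19.5622 + (1−p*)·0.0000]/1.04 = 14.8499. B = V − Δ·S = -88.1093.
Check: Δ(0,0)·S0 + B(0,0) = 14.8499 = V0.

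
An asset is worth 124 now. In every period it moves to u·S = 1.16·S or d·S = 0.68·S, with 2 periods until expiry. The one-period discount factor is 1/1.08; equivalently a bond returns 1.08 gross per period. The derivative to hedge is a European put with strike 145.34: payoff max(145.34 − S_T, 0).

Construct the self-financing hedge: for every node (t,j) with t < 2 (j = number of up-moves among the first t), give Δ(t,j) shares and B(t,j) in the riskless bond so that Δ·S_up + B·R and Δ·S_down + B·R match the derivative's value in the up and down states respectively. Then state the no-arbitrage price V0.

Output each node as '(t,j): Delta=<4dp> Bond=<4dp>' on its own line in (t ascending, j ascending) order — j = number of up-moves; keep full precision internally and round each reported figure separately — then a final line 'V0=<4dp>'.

(0,0): Delta=-0.7211 Bond=102.8301
(1,0): Delta=-1.0000 Bond=134.5741
(1,1): Delta=-0.6884 Bond=106.3530
V0=13.4147

No-arbitrage ⇒ martingale measure with p* = (R−d)/(u−d) = 0.8333.
At expiry t=2: V(2,0)=88.0024, V(2,1)=47.5288, V(2,2)=0.0000
(1,0): S=84.3200. Δ = (V_up−V_dn)/(S_up−S_dn) = (47.5288−88.0024)/(97.8112−57.3376) = -1.0000. V = [p*·47.5288 + (1−p*)·88.0024]/1.08 = 50.2541. B = V − Δ·S = 134.5741.
(1,1): S=143.8400. Δ = (V_up−V_dn)/(S_up−S_dn) = (0.0000−47.5288)/(166.8544−97.8112) = -0.6884. V = [p*·0.0000 + (1−p*)·47.5288]/1.08 = 7.3347. B = V − Δ·S = 106.3530.
(0,0): S=124.0000. Δ = (V_up−V_dn)/(S_up−S_dn) = (7.3347−50.2541)/(143.8400−84.3200) = -0.7211. V = [p*·7.3347 + (1−p*)·50.2541]/1.08 = 13.4147. B = V − Δ·S = 102.8301.
Check: Δ(0,0)·S0 + B(0,0) = 13.4147 = V0.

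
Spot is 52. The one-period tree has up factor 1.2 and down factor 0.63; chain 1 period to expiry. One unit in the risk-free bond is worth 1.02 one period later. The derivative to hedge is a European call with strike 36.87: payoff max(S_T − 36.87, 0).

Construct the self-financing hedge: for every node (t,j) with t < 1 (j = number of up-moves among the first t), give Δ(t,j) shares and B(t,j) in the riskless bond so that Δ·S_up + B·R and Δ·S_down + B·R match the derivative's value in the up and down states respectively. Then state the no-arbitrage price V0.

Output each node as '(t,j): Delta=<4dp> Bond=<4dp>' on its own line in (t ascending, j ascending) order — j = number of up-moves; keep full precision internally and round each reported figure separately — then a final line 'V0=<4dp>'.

Under the risk-neutral measure, an up-move has probability p* = (R−d)/(u−d) = 0.6842 and values discount at R = 1.02.
At expiry t=1: V(1,0)=0.0000, V(1,1)=25.5300
(0,0): S=52.0000. Δ = (V_up−V_dn)/(S_up−S_dn) = (25.5300−0.0000)/(62.4000−32.7600) = 0.8613. V = [p*·25.5300 + (1−p*)·0.0000]/1.02 = 17.1254. B = V − Δ·S = -27.6641.
Each (Δ,B) replicates both successor values, so the strategy is self-financing and V0 is arbitrage-free.

(0,0): Delta=0.8613 Bond=-27.6641
V0=17.1254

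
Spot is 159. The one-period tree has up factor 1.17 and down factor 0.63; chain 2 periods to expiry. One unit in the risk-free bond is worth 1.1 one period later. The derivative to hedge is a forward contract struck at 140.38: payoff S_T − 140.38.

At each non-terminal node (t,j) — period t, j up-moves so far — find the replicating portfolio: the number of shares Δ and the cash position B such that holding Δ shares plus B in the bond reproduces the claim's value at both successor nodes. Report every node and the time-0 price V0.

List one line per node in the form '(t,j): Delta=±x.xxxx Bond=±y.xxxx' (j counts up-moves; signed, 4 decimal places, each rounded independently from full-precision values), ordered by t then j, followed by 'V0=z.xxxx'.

Risk-neutral probability p* = (R−d)/(u−d) = (1.1−0.63)/(1.17−0.63) = 0.8704.
At expiry t=2: V(2,0)=-77.2729, V(2,1)=-23.1811, V(2,2)=77.2751
  t=1,j=0: stock 100.1700 → up 117.1989 (V=-23.1811), down 63.1071 (V=-77.2729). Price -27.4482; hedge Δ=1.0000, bond B=-127.6182.
  t=1,j=1: stock 186.0300 → up 217.6551 (V=77.2751), down 117.1989 (V=-23.1811). Price 58.4118; hedge Δ=1.0000, bond B=-127.6182.
  t=0,j=0: stock 159.0000 → up 186.0300 (V=58.4118), down 100.1700 (V=-27.4482). Price 42.9835; hedge Δ=1.0000, bond B=-116.0165.
Check: Δ(0,0)·S0 + B(0,0) = 42.9835 = V0.

(0,0): Delta=1.0000 Bond=-116.0165
(1,0): Delta=1.0000 Bond=-127.6182
(1,1): Delta=1.0000 Bond=-127.6182
V0=42.9835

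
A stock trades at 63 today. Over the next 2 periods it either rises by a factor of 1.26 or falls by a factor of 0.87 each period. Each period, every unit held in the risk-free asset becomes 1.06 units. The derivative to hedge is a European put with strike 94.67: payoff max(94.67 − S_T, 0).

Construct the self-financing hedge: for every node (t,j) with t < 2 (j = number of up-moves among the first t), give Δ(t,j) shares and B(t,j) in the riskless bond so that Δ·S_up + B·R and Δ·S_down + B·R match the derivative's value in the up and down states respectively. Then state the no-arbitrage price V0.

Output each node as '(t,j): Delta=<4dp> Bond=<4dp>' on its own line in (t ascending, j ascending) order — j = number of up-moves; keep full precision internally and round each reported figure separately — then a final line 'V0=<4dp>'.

(0,0): Delta=-0.8999 Bond=79.0824
(1,0): Delta=-1.0000 Bond=89.3113
(1,1): Delta=-0.8272 Bond=78.0548
V0=22.3858

The replicating-portfolio and risk-neutral prices coincide; use p* = (1.06−0.87)/(1.26−0.87) = 0.4872 for the latter.
Terminal values V(2,·): V(2,0)=46.9853, V(2,1)=25.6094, V(2,2)=0.0000
(1,0): S=54.8100. Δ = (V_up−V_dn)/(S_up−S_dn) = (25.6094−46.9853)/(69.0606−47.6847) = -1.0000. V = [p*·25.6094 + (1−p*)·46.9853]/1.06 = 34.5013. B = V − Δ·S = 89.3113.
(1,1): S=79.3800. Δ = (V_up−V_dn)/(S_up−S_dn) = (0.0000−25.6094)/(100.0188−69.0606) = -0.8272. V = [p*·0.0000 + (1−p*)·25.6094]/1.06 = 12.3896. B = V − Δ·S = 78.0548.
(0,0): S=63.0000. Δ = (V_up−V_dn)/(S_up−S_dn) = (12.3896−34.5013)/(79.3800−54.8100) = -0.8999. V = [p*·12.3896 + (1−p*)·34.5013]/1.06 = 22.3858. B = V − Δ·S = 79.0824.
Root portfolio cost Δ·63+B reproduces V0=22.3858.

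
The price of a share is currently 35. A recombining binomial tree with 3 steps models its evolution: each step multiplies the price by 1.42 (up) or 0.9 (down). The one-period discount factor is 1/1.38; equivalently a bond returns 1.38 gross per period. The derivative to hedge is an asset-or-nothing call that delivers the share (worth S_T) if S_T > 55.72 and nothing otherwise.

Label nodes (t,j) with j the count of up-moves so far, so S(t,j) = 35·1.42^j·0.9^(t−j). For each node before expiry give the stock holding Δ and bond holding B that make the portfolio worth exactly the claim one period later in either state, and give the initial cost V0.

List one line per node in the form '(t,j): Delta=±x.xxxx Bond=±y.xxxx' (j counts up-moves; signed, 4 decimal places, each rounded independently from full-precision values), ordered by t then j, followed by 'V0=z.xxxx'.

(0,0): Delta=1.1624 Bond=-5.9404
(1,0): Delta=2.5938 Bond=-53.2851
(1,1): Delta=1.0868 Bond=-4.4404
(2,0): Delta=0.0000 Bond=0.0000
(2,1): Delta=2.7308 Bond=-79.6613
(2,2): Delta=1.0000 Bond=0.0000
V0=34.7446

Under the risk-neutral measure, an up-move has probability p* = (R−d)/(u−d) = 0.9231 and values discount at R = 1.38.
Terminal values V(3,·): V(3,0)=0.0000, V(3,1)=0.0000, V(3,2)=63.5166, V(3,3)=100.2151
(2,0): S=28.3500. Δ = (V_up−V_dn)/(S_up−S_dn) = (0.0000−0.0000)/(40.2570−25.5150) = 0.0000. V = [p*·0.0000 + (1−p*)·0.0000]/1.38 = 0.0000. B = V − Δ·S = 0.0000.
(2,1): S=44.7300. Δ = (V_up−V_dn)/(S_up−S_dn) = (63.5166−0.0000)/(63.5166−40.2570) = 2.7308. V = [p*·63.5166 + (1−p*)·0.0000]/1.38 = 42.4860. B = V − Δ·S = -79.6613.
(2,2): S=70.5740. Δ = (V_up−V_dn)/(S_up−S_dn) = (100.2151−63.5166)/(100.2151−63.5166) = 1.0000. V = [p*·100.2151 + (1−p*)·63.5166]/1.38 = 70.5740. B = V − Δ·S = 0.0000.
(1,0): S=31.5000. Δ = (V_up−V_dn)/(S_up−S_dn) = (42.4860−0.0000)/(44.7300−28.3500) = 2.5938. V = [p*·42.4860 + (1−p*)·0.0000]/1.38 = 28.4187. B = V − Δ·S = -53.2851.
(1,1): S=49.7000. Δ = (V_up−V_dn)/(S_up−S_dn) = (70.5740−42.4860)/(70.5740−44.7300) = 1.0868. V = [p*·70.5740 + (1−p*)·42.4860]/1.38 = 49.5749. B = V − Δ·S = -4.4404.
(0,0): S=35.0000. Δ = (V_up−V_dn)/(S_up−S_dn) = (49.5749−28.4187)/(49.7000−31.5000) = 1.1624. V = [p*·49.5749 + (1−p*)·28.4187]/1.38 = 34.7446. B = V − Δ·S = -5.9404.
The time-0 hedge costs 34.7446, which is the no-arbitrage price.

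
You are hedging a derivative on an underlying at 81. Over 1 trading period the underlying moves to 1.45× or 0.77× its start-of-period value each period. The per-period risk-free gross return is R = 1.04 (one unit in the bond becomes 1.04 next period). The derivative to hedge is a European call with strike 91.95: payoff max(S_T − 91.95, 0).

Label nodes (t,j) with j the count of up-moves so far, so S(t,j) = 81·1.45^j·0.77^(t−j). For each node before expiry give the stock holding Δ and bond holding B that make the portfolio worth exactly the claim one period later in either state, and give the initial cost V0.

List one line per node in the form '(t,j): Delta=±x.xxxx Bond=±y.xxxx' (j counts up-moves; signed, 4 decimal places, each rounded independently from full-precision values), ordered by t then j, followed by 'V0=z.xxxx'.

(0,0): Delta=0.4630 Bond=-27.7644
V0=9.7356

No-arbitrage ⇒ martingale measure with p* = (R−d)/(u−d) = 0.3971.
At expiry t=1: V(1,0)=0.0000, V(1,1)=25.5000
(0,0): S=81.0000. Δ = (V_up−V_dn)/(S_up−S_dn) = (25.5000−0.0000)/(117.4500−62.3700) = 0.4630. V = [p*·25.5000 + (1−p*)·0.0000]/1.04 = 9.7356. B = V − Δ·S = -27.7644.
Each (Δ,B) replicates both successor values, so the strategy is self-financing and V0 is arbitrage-free.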